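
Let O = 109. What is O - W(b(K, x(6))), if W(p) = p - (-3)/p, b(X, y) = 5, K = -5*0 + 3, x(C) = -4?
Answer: 517/5 ≈ 103.40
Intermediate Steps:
K = 3 (K = 0 + 3 = 3)
W(p) = p + 3/p
O - W(b(K, x(6))) = 109 - (5 + 3/5) = 109 - 1*28/5 = 109 - 28/5 = 517/5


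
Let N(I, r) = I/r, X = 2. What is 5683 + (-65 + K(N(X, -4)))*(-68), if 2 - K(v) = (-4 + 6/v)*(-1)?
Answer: 11055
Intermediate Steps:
K(v) = -2 + 6/v (K(v) = 2 - (-4 + 6/v)*(-1) = 2 - (4 - 6/v) = 2 + (-4 + 6/v) = -2 + 6/v)
5683 + (-65 + K(N(X, -4)))*(-68) = 5683 + (-65 + (-2 + 6/((2/(-4)))))*(-68) = 5683 + (-65 + (-2 + 6/((2*(-¼)))))*(-68) = 5683 + (-65 + (-2 + 6/(-½)))*(-68) = 5683 + (-65 + (-2 + 6*(-2)))*(-68) = 5683 + (-65 + (-2 - 12))*(-68) = 5683 + (-65 - 14)*(-68) = 5683 - 79*(-68) = 5683 + 5372 = 11055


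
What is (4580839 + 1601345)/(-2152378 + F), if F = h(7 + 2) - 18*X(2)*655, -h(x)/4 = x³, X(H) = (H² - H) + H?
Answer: -3091092/1101227 ≈ -2.8070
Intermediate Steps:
X(H) = H²
h(x) = -4*x³
F = -50076 (F = -4*(7 + 2)³ - 18*2²*655 = -4*9³ - 18*4*655 = -4*729 - 72*655 = -2916 - 47160 = -50076)
(4580839 + 1601345)/(-2152378 + F) = (4580839 + 1601345)/(-2152378 - 50076) = 6182184/(-2202454) = 6182184*(-1/2202454) = -3091092/1101227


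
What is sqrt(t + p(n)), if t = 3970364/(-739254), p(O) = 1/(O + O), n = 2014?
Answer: I*sqrt(2976205212792375441)/744428778 ≈ 2.3174*I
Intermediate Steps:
p(O) = 1/(2*O)
t = -1985182/369627 (t = 3970364*(-1/739254) = -1985182/369627 ≈ -5.3708)
sqrt(t + p(n)) = sqrt(-1985182/369627 + (1/2)/2014) = sqrt(-1985182/369627 + (1/2)*(1/2014)) = sqrt(-1985182/369627 + 1/4028) = sqrt(-7995943469/1488857556) = I*sqrt(2976205212792375441)/744428778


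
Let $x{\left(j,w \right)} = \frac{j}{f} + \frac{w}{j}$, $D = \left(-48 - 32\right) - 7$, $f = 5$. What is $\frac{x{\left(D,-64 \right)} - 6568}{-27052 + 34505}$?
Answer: $- \frac{2864329}{3242055} \approx -0.88349$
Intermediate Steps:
$D = -87$ ($D = -80 - 7 = -87$)
$x{\left(j,w \right)} = \frac{j}{5} + \frac{w}{j}$
$\frac{x{\left(D,-64 \right)} - 6568}{-27052 + 34505} = \frac{\left(\frac{1}{5} \left(-87\right) - \frac{64}{-87}\right) - 6568}{-27052 + 34505} = \frac{\left(- \frac{87}{5} - - \frac{64}{87}\right) - 6568}{7453} = \left(\left(- \frac{87}{5} + \frac{64}{87}\right) - 6568\right) \frac{1}{7453} = \left(- \frac{7249}{435} - 6568\right) \frac{1}{7453} = \left(- \frac{2864329}{435}\right) \frac{1}{7453} = - \frac{2864329}{3242055}$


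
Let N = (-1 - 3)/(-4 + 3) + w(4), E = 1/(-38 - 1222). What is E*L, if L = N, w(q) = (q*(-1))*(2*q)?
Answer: 1/45 ≈ 0.022222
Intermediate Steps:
w(q) = -2*q² (w(q) = (-q)*(2*q) = -2*q²)
E = -1/1260 (E = 1/(-1260) = -1/1260 ≈ -0.00079365)
N = -28 (N = (-1 - 3)/(-4 + 3) - 2*4² = -4/(-1) - 2*16 = -4*(-1) - 32 = 4 - 32 = -28)
L = -28
E*L = -1/1260*(-28) = 1/45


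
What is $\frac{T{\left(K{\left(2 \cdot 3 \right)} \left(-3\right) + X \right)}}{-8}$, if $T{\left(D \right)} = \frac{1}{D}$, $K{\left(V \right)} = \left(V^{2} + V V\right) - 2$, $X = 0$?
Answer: $\frac{1}{1680} \approx 0.00059524$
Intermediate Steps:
$K{\left(V \right)} = -2 + 2 V^{2}$ ($K{\left(V \right)} = \left(V^{2} + V^{2}\right) - 2 = 2 V^{2} - 2 = -2 + 2 V^{2}$)
$\frac{T{\left(K{\left(2 \cdot 3 \right)} \left(-3\right) + X \right)}}{-8} = \frac{1}{\left(-8\right) \left(\left(-2 + 2 \left(2 \cdot 3\right)^{2}\right) \left(-3\right) + 0\right)} = - \frac{1}{8 \left(\left(-2 + 2 \cdot 6^{2}\right) \left(-3\right) + 0\right)} = - \frac{1}{8 \left(\left(-2 + 2 \cdot 36\right) \left(-3\right) + 0\right)} = - \frac{1}{8 \left(\left(-2 + 72\right) \left(-3\right) + 0\right)} = - \frac{1}{8 \left(70 \left(-3\right) + 0\right)} = - \frac{1}{8 \left(-210 + 0\right)} = - \frac{1}{8 \left(-210\right)} = \left(- \frac{1}{8}\right) \left(- \frac{1}{210}\right) = \frac{1}{1680}$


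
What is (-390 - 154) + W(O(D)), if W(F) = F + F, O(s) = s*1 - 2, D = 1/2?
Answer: -547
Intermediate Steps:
D = ½ ≈ 0.50000
O(s) = -2 + s (O(s) = s - 2 = -2 + s)
W(F) = 2*F
(-390 - 154) + W(O(D)) = (-390 - 154) + 2*(-2 + ½) = -544 + 2*(-3/2) = -544 - 3 = -547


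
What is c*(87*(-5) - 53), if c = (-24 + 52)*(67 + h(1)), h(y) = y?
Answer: -929152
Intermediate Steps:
c = 1904 (c = (-24 + 52)*(67 + 1) = 28*68 = 1904)
c*(87*(-5) - 53) = 1904*(87*(-5) - 53) = 1904*(-435 - 53) = 1904*(-488) = -929152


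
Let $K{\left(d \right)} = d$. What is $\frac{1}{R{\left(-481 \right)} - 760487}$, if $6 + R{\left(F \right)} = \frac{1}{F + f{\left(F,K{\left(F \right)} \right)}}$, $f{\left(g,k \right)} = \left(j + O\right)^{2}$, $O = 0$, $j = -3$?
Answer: $- \frac{472}{358952697} \approx -1.3149 \cdot 10^{-6}$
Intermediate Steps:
$f{\left(g,k \right)} = 9$ ($f{\left(g,k \right)} = \left(-3 + 0\right)^{2} = \left(-3\right)^{2} = 9$)
$R{\left(F \right)} = -6 + \frac{1}{9 + F}$ ($R{\left(F \right)} = -6 + \frac{1}{F + 9} = -6 + \frac{1}{9 + F}$)
$\frac{1}{R{\left(-481 \right)} - 760487} = \frac{1}{\frac{-53 - -2886}{9 - 481} - 760487} = \frac{1}{\frac{-53 + 2886}{-472} - 760487} = \frac{1}{\left(- \frac{1}{472}\right) 2833 - 760487} = \frac{1}{- \frac{2833}{472} - 760487} = \frac{1}{- \frac{358952697}{472}} = - \frac{472}{358952697}$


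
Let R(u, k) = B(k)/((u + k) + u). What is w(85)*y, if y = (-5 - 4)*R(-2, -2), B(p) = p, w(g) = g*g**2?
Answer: -1842375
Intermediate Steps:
w(g) = g**3
R(u, k) = k/(k + 2*u) (R(u, k) = k/((u + k) + u) = k/((k + u) + u) = k/(k + 2*u))
y = -3 (y = (-5 - 4)*(-2/(-2 + 2*(-2))) = -(-18)/(-2 - 4) = -(-18)/(-6) = -(-18)*(-1)/6 = -9*1/3 = -3)
w(85)*y = 85**3*(-3) = 614125*(-3) = -1842375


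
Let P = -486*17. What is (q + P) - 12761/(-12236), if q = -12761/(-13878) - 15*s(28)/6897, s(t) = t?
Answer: -12122966669233/1467654012 ≈ -8260.1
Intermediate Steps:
P = -8262
q = 27394619/31905522 (q = -12761/(-13878) - 15*28/6897 = -12761*(-1/13878) - 420*1/6897 = 12761/13878 - 140/2299 = 27394619/31905522 ≈ 0.85862)
(q + P) - 12761/(-12236) = (27394619/31905522 - 8262) - 12761/(-12236) = -263576028145/31905522 - 12761*(-1/12236) = -263576028145/31905522 + 1823/1748 = -12122966669233/1467654012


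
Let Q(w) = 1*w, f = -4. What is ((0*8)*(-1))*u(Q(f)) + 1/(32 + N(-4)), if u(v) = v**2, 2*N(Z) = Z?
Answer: 1/30 ≈ 0.033333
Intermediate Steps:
N(Z) = Z/2
Q(w) = w
((0*8)*(-1))*u(Q(f)) + 1/(32 + N(-4)) = ((0*8)*(-1))*(-4)**2 + 1/(32 + (1/2)*(-4)) = (0*(-1))*16 + 1/(32 - 2) = 0*16 + 1/30 = 0 + 1/30 = 1/30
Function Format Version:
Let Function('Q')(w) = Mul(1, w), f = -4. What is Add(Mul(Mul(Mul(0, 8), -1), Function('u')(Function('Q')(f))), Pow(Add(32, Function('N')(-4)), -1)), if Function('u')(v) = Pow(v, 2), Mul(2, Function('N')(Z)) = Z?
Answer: Rational(1, 30) ≈ 0.033333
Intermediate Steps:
Function('N')(Z) = Mul(Rational(1, 2), Z)
Function('Q')(w) = w
Add(Mul(Mul(Mul(0, 8), -1), Function('u')(Function('Q')(f))), Pow(Add(32, Function('N')(-4)), -1)) = Add(Mul(Mul(Mul(0, 8), -1), Pow(-4, 2)), Pow(Add(32, Mul(Rational(1, 2), -4)), -1)) = Add(Mul(Mul(0, -1), 16), Pow(Add(32, -2), -1)) = Add(Mul(0, 16), Pow(30, -1)) = Add(0, Rational(1, 30)) = Rational(1, 30)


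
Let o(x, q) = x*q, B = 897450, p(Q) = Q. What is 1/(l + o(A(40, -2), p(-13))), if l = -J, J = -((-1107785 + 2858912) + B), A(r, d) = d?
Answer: 1/2648603 ≈ 3.7756e-7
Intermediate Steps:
J = -2648577 (J = -((-1107785 + 2858912) + 897450) = -(1751127 + 897450) = -1*2648577 = -2648577)
l = 2648577 (l = -1*(-2648577) = 2648577)
o(x, q) = q*x
1/(l + o(A(40, -2), p(-13))) = 1/(2648577 - 13*(-2)) = 1/(2648577 + 26) = 1/2648603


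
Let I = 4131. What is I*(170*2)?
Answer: 1404540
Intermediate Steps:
I*(170*2) = 4131*(170*2) = 4131*340 = 1404540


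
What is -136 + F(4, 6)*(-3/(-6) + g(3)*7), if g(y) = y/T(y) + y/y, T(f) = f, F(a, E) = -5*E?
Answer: -571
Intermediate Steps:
g(y) = 2 (g(y) = y/y + y/y = 1 + 1 = 2)
-136 + F(4, 6)*(-3/(-6) + g(3)*7) = -136 + (-5*6)*(-3/(-6) + 2*7) = -136 - 30*(-3*(-1/6) + 14) = -136 - 30*(1/2 + 14) = -136 - 30*29/2 = -136 - 435 = -571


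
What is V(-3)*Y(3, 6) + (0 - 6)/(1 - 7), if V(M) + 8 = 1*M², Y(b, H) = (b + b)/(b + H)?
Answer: 5/3 ≈ 1.6667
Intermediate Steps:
Y(b, H) = 2*b/(H + b) (Y(b, H) = (2*b)/(H + b) = 2*b/(H + b))
V(M) = -8 + M² (V(M) = -8 + 1*M² = -8 + M²)
V(-3)*Y(3, 6) + (0 - 6)/(1 - 7) = (-8 + (-3)²)*(2*3/(6 + 3)) + (0 - 6)/(1 - 7) = (-8 + 9)*(2*3/9) - 6/(-6) = 1*(2*3*(⅑)) - 6*(-⅙) = 1*(⅔) + 1 = ⅔ + 1 = 5/3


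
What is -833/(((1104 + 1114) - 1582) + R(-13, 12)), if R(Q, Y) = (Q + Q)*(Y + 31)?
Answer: 833/482 ≈ 1.7282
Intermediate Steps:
R(Q, Y) = 2*Q*(31 + Y) (R(Q, Y) = (2*Q)*(31 + Y) = 2*Q*(31 + Y))
-833/(((1104 + 1114) - 1582) + R(-13, 12)) = -833/(((1104 + 1114) - 1582) + 2*(-13)*(31 + 12)) = -833/((2218 - 1582) + 2*(-13)*43) = -833/(636 - 1118) = -833/(-482) = -1/482*(-833) = 833/482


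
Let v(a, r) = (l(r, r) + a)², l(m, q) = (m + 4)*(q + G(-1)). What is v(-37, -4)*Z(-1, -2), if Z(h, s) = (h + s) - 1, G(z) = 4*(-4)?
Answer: -5476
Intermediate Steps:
G(z) = -16
l(m, q) = (-16 + q)*(4 + m) (l(m, q) = (m + 4)*(q - 16) = (4 + m)*(-16 + q) = (-16 + q)*(4 + m))
Z(h, s) = -1 + h + s
v(a, r) = (-64 + a + r² - 12*r)² (v(a, r) = ((-64 - 16*r + 4*r + r*r) + a)² = ((-64 - 16*r + 4*r + r²) + a)² = ((-64 + r² - 12*r) + a)² = (-64 + a + r² - 12*r)²)
v(-37, -4)*Z(-1, -2) = (-64 - 37 + (-4)² - 12*(-4))²*(-1 - 1 - 2) = (-64 - 37 + 16 + 48)²*(-4) = (-37)²*(-4) = 1369*(-4) = -5476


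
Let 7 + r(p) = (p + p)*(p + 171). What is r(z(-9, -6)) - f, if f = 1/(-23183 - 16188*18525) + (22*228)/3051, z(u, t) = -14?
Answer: -1089043377703436/247248895725 ≈ -4404.6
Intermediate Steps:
r(p) = -7 + 2*p*(171 + p) (r(p) = -7 + (p + p)*(p + 171) = -7 + (2*p)*(171 + p) = -7 + 2*p*(171 + p))
f = 406489826261/247248895725 (f = (1/18525)/(-39371) + 5016*(1/3051) = -1/39371*1/18525 + 1672/1017 = -1/729347775 + 1672/1017 = 406489826261/247248895725 ≈ 1.6441)
r(z(-9, -6)) - f = (-7 + 2*(-14)² + 342*(-14)) - 1*406489826261/247248895725 = (-7 + 2*196 - 4788) - 406489826261/247248895725 = (-7 + 392 - 4788) - 406489826261/247248895725 = -4403 - 406489826261/247248895725 = -1089043377703436/247248895725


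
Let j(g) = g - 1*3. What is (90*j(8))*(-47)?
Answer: -21150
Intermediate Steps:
j(g) = -3 + g (j(g) = g - 3 = -3 + g)
(90*j(8))*(-47) = (90*(-3 + 8))*(-47) = (90*5)*(-47) = 450*(-47) = -21150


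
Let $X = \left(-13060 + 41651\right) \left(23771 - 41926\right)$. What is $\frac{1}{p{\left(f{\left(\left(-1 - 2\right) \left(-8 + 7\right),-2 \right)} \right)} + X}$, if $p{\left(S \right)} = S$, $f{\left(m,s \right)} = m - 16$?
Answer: $- \frac{1}{519069618} \approx -1.9265 \cdot 10^{-9}$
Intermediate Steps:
$f{\left(m,s \right)} = -16 + m$
$X = -519069605$ ($X = 28591 \left(-18155\right) = -519069605$)
$\frac{1}{p{\left(f{\left(\left(-1 - 2\right) \left(-8 + 7\right),-2 \right)} \right)} + X} = \frac{1}{\left(-16 + \left(-1 - 2\right) \left(-8 + 7\right)\right) - 519069605} = \frac{1}{\left(-16 - -3\right) - 519069605} = \frac{1}{\left(-16 + 3\right) - 519069605} = \frac{1}{-13 - 519069605} = \frac{1}{-519069618} = - \frac{1}{519069618}$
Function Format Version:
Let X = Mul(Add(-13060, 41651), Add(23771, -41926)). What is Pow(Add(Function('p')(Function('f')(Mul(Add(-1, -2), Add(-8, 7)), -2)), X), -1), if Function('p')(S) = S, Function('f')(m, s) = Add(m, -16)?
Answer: Rational(-1, 519069618) ≈ -1.9265e-9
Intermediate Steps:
Function('f')(m, s) = Add(-16, m)
X = -519069605 (X = Mul(28591, -18155) = -519069605)
Pow(Add(Function('p')(Function('f')(Mul(Add(-1, -2), Add(-8, 7)), -2)), X), -1) = Pow(Add(Add(-16, Mul(Add(-1, -2), Add(-8, 7))), -519069605), -1) = Pow(Add(Add(-16, Mul(-3, -1)), -519069605), -1) = Pow(Add(Add(-16, 3), -519069605), -1) = Pow(Add(-13, -519069605), -1) = Pow(-519069618, -1) = Rational(-1, 519069618)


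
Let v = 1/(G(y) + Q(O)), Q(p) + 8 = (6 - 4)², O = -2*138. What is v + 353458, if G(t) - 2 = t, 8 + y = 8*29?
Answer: 78467677/222 ≈ 3.5346e+5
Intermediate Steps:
O = -276
y = 224 (y = -8 + 8*29 = -8 + 232 = 224)
G(t) = 2 + t
Q(p) = -4 (Q(p) = -8 + (6 - 4)² = -8 + 2² = -8 + 4 = -4)
v = 1/222 (v = 1/((2 + 224) - 4) = 1/(226 - 4) = 1/222 ≈ 0.0045045)
v + 353458 = 1/222 + 353458 = 78467677/222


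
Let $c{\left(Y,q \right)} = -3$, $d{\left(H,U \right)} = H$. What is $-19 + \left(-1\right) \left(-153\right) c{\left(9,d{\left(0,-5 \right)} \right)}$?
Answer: $-478$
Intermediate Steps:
$-19 + \left(-1\right) \left(-153\right) c{\left(9,d{\left(0,-5 \right)} \right)} = -19 + \left(-1\right) \left(-153\right) \left(-3\right) = -19 + 153 \left(-3\right) = -19 - 459 = -478$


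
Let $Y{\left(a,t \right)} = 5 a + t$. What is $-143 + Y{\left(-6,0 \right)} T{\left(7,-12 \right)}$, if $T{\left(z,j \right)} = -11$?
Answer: $187$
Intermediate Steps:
$Y{\left(a,t \right)} = t + 5 a$
$-143 + Y{\left(-6,0 \right)} T{\left(7,-12 \right)} = -143 + \left(0 + 5 \left(-6\right)\right) \left(-11\right) = -143 + \left(0 - 30\right) \left(-11\right) = -143 - -330 = -143 + 330 = 187$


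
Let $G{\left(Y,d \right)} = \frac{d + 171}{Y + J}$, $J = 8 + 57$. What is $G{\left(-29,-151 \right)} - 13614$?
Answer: $- \frac{122521}{9} \approx -13613.0$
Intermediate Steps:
$J = 65$
$G{\left(Y,d \right)} = \frac{171 + d}{65 + Y}$ ($G{\left(Y,d \right)} = \frac{d + 171}{Y + 65} = \frac{171 + d}{65 + Y}$)
$G{\left(-29,-151 \right)} - 13614 = \frac{171 - 151}{65 - 29} - 13614 = \frac{1}{36} \cdot 20 - 13614 = \frac{5}{9} - 13614 = - \frac{122521}{9}$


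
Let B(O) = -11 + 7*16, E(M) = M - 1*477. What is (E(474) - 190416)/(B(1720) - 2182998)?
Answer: 190419/2182897 ≈ 0.087232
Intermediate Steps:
E(M) = -477 + M (E(M) = M - 477 = -477 + M)
B(O) = 101 (B(O) = -11 + 112 = 101)
(E(474) - 190416)/(B(1720) - 2182998) = ((-477 + 474) - 190416)/(101 - 2182998) = (-3 - 190416)/(-2182897) = -190419*(-1/2182897) = 190419/2182897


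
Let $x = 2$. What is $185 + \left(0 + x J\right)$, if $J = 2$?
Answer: $189$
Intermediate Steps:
$185 + \left(0 + x J\right) = 185 + \left(0 + 2 \cdot 2\right) = 185 + \left(0 + 4\right) = 185 + 4 = 189$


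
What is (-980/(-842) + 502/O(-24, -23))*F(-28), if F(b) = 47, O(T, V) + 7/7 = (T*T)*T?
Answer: 308456676/5820325 ≈ 52.996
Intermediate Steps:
O(T, V) = -1 + T³ (O(T, V) = -1 + (T*T)*T = -1 + T²*T = -1 + T³)
(-980/(-842) + 502/O(-24, -23))*F(-28) = (-980/(-842) + 502/(-1 + (-24)³))*47 = (-980*(-1/842) + 502/(-1 - 13824))*47 = (490/421 + 502/(-13825))*47 = (490/421 + 502*(-1/13825))*47 = (490/421 - 502/13825)*47 = (6562908/5820325)*47 = 308456676/5820325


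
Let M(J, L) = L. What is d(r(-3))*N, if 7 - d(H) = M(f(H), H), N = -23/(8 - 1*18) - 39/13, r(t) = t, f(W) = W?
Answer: -7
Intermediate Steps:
N = -7/10 (N = -23/(8 - 18) - 39*1/13 = -23/(-10) - 3 = -23*(-⅒) - 3 = 23/10 - 3 = -7/10 ≈ -0.70000)
d(H) = 7 - H
d(r(-3))*N = (7 - 1*(-3))*(-7/10) = (7 + 3)*(-7/10) = 10*(-7/10) = -7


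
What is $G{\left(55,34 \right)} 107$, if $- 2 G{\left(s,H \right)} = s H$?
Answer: $-100045$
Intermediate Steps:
$G{\left(s,H \right)} = - \frac{H s}{2}$ ($G{\left(s,H \right)} = - \frac{s H}{2} = - \frac{H s}{2}$)
$G{\left(55,34 \right)} 107 = \left(- \frac{1}{2}\right) 34 \cdot 55 \cdot 107 = \left(-935\right) 107 = -100045$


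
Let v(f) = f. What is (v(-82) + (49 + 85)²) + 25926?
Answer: 43800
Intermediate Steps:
(v(-82) + (49 + 85)²) + 25926 = (-82 + (49 + 85)²) + 25926 = (-82 + 134²) + 25926 = (-82 + 17956) + 25926 = 17874 + 25926 = 43800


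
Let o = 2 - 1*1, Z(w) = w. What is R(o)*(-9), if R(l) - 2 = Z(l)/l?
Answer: -27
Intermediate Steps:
o = 1 (o = 2 - 1 = 1)
R(l) = 3 (R(l) = 2 + l/l = 2 + 1 = 3)
R(o)*(-9) = 3*(-9) = -27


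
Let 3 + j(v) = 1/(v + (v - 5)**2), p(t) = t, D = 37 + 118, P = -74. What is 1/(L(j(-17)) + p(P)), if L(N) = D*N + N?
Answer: -467/252958 ≈ -0.0018462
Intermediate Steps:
D = 155
j(v) = -3 + 1/(v + (-5 + v)**2) (j(v) = -3 + 1/(v + (v - 5)**2) = -3 + 1/(v + (-5 + v)**2))
L(N) = 156*N (L(N) = 155*N + N = 156*N)
1/(L(j(-17)) + p(P)) = 1/(156*((1 - 3*(-17) - 3*(-5 - 17)**2)/(-17 + (-5 - 17)**2)) - 74) = 1/(156*((1 + 51 - 3*(-22)**2)/(-17 + (-22)**2)) - 74) = 1/(156*((1 + 51 - 3*484)/(-17 + 484)) - 74) = 1/(156*((1 + 51 - 1452)/467) - 74) = 1/(156*((1/467)*(-1400)) - 74) = 1/(156*(-1400/467) - 74) = 1/(-218400/467 - 74) = 1/(-252958/467) = -467/252958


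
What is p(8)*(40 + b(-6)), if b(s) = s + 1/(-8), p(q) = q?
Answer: 271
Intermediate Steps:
b(s) = -1/8 + s (b(s) = s - 1/8 = -1/8 + s)
p(8)*(40 + b(-6)) = 8*(40 + (-1/8 - 6)) = 8*(40 - 49/8) = 8*(271/8) = 271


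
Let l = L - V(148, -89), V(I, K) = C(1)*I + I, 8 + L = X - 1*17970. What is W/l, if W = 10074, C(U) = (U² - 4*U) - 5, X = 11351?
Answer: -10074/5591 ≈ -1.8018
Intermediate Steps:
L = -6627 (L = -8 + (11351 - 1*17970) = -8 + (11351 - 17970) = -8 - 6619 = -6627)
C(U) = -5 + U² - 4*U
V(I, K) = -7*I (V(I, K) = (-5 + 1² - 4*1)*I + I = (-5 + 1 - 4)*I + I = -8*I + I = -7*I)
l = -5591 (l = -6627 - (-7)*148 = -6627 - 1*(-1036) = -6627 + 1036 = -5591)
W/l = 10074/(-5591) = 10074*(-1/5591) = -10074/5591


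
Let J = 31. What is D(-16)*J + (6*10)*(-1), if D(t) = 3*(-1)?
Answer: -153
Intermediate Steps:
D(t) = -3
D(-16)*J + (6*10)*(-1) = -3*31 + (6*10)*(-1) = -93 + 60*(-1) = -93 - 60 = -153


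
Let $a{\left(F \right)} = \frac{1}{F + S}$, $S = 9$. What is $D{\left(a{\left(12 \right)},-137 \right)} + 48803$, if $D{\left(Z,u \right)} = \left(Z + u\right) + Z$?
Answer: $\frac{1021988}{21} \approx 48666.0$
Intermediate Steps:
$a{\left(F \right)} = \frac{1}{9 + F}$ ($a{\left(F \right)} = \frac{1}{F + 9} = \frac{1}{9 + F}$)
$D{\left(Z,u \right)} = u + 2 Z$
$D{\left(a{\left(12 \right)},-137 \right)} + 48803 = \left(-137 + \frac{2}{9 + 12}\right) + 48803 = \left(-137 + \frac{2}{21}\right) + 48803 = - \frac{2875}{21} + 48803 = \frac{1021988}{21}$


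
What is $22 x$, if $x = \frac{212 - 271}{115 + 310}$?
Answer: $- \frac{1298}{425} \approx -3.0541$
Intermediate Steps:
$x = - \frac{59}{425} \approx -0.13882$
$22 x = 22 \left(- \frac{59}{425}\right) = - \frac{1298}{425}$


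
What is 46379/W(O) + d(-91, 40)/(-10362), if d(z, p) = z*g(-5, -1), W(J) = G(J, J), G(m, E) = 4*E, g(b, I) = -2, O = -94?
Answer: -240323815/1948056 ≈ -123.37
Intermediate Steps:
W(J) = 4*J
d(z, p) = -2*z (d(z, p) = z*(-2) = -2*z)
46379/W(O) + d(-91, 40)/(-10362) = 46379/((4*(-94))) - 2*(-91)/(-10362) = 46379/(-376) + 182*(-1/10362) = 46379*(-1/376) - 91/5181 = -46379/376 - 91/5181 = -240323815/1948056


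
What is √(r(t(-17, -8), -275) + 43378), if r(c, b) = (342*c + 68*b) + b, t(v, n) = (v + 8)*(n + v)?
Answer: √101353 ≈ 318.36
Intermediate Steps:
t(v, n) = (8 + v)*(n + v)
r(c, b) = 69*b + 342*c (r(c, b) = (68*b + 342*c) + b = 69*b + 342*c)
√(r(t(-17, -8), -275) + 43378) = √((69*(-275) + 342*((-17)² + 8*(-8) + 8*(-17) - 8*(-17))) + 43378) = √((-18975 + 342*(289 - 64 - 136 + 136)) + 43378) = √((-18975 + 342*225) + 43378) = √((-18975 + 76950) + 43378) = √(57975 + 43378) = √101353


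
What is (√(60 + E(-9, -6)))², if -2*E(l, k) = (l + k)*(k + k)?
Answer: -30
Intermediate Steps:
E(l, k) = -k*(k + l) (E(l, k) = -(l + k)*(k + k)/2 = -(k + l)*2*k/2 = -k*(k + l))
(√(60 + E(-9, -6)))² = (√(60 - 1*(-6)*(-6 - 9)))² = (√(60 - 1*(-6)*(-15)))² = (√(60 - 90))² = (√(-30))² = (I*√30)² = -30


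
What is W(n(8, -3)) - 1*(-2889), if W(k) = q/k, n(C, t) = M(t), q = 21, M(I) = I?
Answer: 2882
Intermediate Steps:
n(C, t) = t
W(k) = 21/k
W(n(8, -3)) - 1*(-2889) = 21/(-3) - 1*(-2889) = 21*(-⅓) + 2889 = -7 + 2889 = 2882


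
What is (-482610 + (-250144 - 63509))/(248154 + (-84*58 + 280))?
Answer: -796263/243562 ≈ -3.2692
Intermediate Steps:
(-482610 + (-250144 - 63509))/(248154 + (-84*58 + 280)) = (-482610 - 313653)/(248154 + (-4872 + 280)) = -796263/(248154 - 4592) = -796263/243562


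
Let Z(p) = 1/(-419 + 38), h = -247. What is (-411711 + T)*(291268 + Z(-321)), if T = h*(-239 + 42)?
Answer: -40289008442564/381 ≈ -1.0575e+11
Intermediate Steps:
Z(p) = -1/381 (Z(p) = 1/(-381) = -1/381)
T = 48659 (T = -247*(-239 + 42) = -247*(-197) = 48659)
(-411711 + T)*(291268 + Z(-321)) = (-411711 + 48659)*(291268 - 1/381) = -363052*110973107/381 = -40289008442564/381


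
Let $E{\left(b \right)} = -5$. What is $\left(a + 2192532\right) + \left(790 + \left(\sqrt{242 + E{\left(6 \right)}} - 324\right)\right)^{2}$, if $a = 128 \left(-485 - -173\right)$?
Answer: $2369989 + 932 \sqrt{237} \approx 2.3843 \cdot 10^{6}$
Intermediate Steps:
$a = -39936$ ($a = 128 \left(-485 + 173\right) = 128 \left(-312\right) = -39936$)
$\left(a + 2192532\right) + \left(790 + \left(\sqrt{242 + E{\left(6 \right)}} - 324\right)\right)^{2} = \left(-39936 + 2192532\right) + \left(790 + \left(\sqrt{242 - 5} - 324\right)\right)^{2} = 2152596 + \left(790 - \left(324 - \sqrt{237}\right)\right)^{2} = 2152596 + \left(466 + \sqrt{237}\right)^{2}$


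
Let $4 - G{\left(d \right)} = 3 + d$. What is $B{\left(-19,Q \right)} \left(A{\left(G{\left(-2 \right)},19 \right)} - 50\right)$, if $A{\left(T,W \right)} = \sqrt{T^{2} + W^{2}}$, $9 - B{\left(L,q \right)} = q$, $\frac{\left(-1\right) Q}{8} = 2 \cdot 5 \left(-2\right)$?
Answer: $7550 - 151 \sqrt{370} \approx 4645.5$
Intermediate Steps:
$Q = 160$ ($Q = - 8 \cdot 2 \cdot 5 \left(-2\right) = - 8 \cdot 10 \left(-2\right) = \left(-8\right) \left(-20\right) = 160$)
$G{\left(d \right)} = 1 - d$ ($G{\left(d \right)} = 4 - \left(3 + d\right) = 1 - d$)
$B{\left(L,q \right)} = 9 - q$
$B{\left(-19,Q \right)} \left(A{\left(G{\left(-2 \right)},19 \right)} - 50\right) = \left(9 - 160\right) \left(\sqrt{\left(1 - -2\right)^{2} + 19^{2}} - 50\right) = \left(9 - 160\right) \left(\sqrt{\left(1 + 2\right)^{2} + 361} - 50\right) = - 151 \left(\sqrt{3^{2} + 361} - 50\right) = - 151 \left(\sqrt{9 + 361} - 50\right) = - 151 \left(\sqrt{370} - 50\right) = - 151 \left(-50 + \sqrt{370}\right) = 7550 - 151 \sqrt{370}$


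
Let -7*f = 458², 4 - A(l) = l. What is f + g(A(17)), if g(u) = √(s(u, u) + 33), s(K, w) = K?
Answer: -209764/7 + 2*√5 ≈ -29962.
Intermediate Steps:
A(l) = 4 - l
g(u) = √(33 + u) (g(u) = √(u + 33) = √(33 + u))
f = -209764/7 (f = -⅐*458² = -⅐*209764 = -209764/7 ≈ -29966.)
f + g(A(17)) = -209764/7 + √(33 + (4 - 1*17)) = -209764/7 + √(33 + (4 - 17)) = -209764/7 + √(33 - 13) = -209764/7 + √20 = -209764/7 + 2*√5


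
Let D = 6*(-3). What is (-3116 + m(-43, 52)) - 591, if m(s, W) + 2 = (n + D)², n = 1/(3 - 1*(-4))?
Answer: -166116/49 ≈ -3390.1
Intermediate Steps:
n = ⅐ (n = 1/(3 + 4) = 1/7 = ⅐ ≈ 0.14286)
D = -18
m(s, W) = 15527/49 (m(s, W) = -2 + (⅐ - 18)² = -2 + (-125/7)² = -2 + 15625/49 = 15527/49)
(-3116 + m(-43, 52)) - 591 = (-3116 + 15527/49) - 591 = -137157/49 - 591 = -166116/49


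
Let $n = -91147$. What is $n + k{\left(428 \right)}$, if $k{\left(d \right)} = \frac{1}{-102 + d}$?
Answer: $- \frac{29713921}{326} \approx -91147.0$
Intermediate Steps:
$n + k{\left(428 \right)} = -91147 + \frac{1}{-102 + 428} = -91147 + \frac{1}{326} = - \frac{29713921}{326}$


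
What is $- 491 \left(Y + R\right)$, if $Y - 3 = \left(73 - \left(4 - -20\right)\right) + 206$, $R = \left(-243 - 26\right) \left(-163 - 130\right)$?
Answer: $-38825825$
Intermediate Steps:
$R = 78817$ ($R = \left(-269\right) \left(-293\right) = 78817$)
$Y = 258$ ($Y = 3 + \left(\left(73 - \left(4 - -20\right)\right) + 206\right) = 3 + \left(\left(73 - \left(4 + 20\right)\right) + 206\right) = 3 + \left(\left(73 - 24\right) + 206\right) = 3 + \left(49 + 206\right) = 3 + 255 = 258$)
$- 491 \left(Y + R\right) = - 491 \left(258 + 78817\right) = \left(-491\right) 79075 = -38825825$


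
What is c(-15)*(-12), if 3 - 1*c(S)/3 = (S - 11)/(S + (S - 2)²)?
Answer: -15264/137 ≈ -111.42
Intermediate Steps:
c(S) = 9 - 3*(-11 + S)/(S + (-2 + S)²) (c(S) = 9 - 3*(S - 11)/(S + (S - 2)²) = 9 - 3*(-11 + S)/(S + (-2 + S)²))
c(-15)*(-12) = (3*(11 + 2*(-15) + 3*(-2 - 15)²)/(-15 + (-2 - 15)²))*(-12) = (3*(11 - 30 + 3*(-17)²)/(-15 + (-17)²))*(-12) = (3*(11 - 30 + 3*289)/(-15 + 289))*(-12) = (3*(11 - 30 + 867)/274)*(-12) = (3*(1/274)*848)*(-12) = (1272/137)*(-12) = -15264/137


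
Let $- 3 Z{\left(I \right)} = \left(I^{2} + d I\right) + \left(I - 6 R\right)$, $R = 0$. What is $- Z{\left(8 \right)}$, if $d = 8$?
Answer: $\frac{136}{3} \approx 45.333$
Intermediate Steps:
$Z{\left(I \right)} = - 3 I - \frac{I^{2}}{3}$ ($Z{\left(I \right)} = - \frac{\left(I^{2} + 8 I\right) + \left(I - 0\right)}{3} = - \frac{\left(I^{2} + 8 I\right) + \left(I + 0\right)}{3} = - \frac{\left(I^{2} + 8 I\right) + I}{3} = - \frac{I^{2} + 9 I}{3} = - 3 I - \frac{I^{2}}{3}$)
$- Z{\left(8 \right)} = - \frac{8 \left(-9 - 8\right)}{3} = - \frac{8 \left(-17\right)}{3} = \left(-1\right) \left(- \frac{136}{3}\right) = \frac{136}{3}$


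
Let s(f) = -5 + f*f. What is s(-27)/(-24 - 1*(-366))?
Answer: 362/171 ≈ 2.1170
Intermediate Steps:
s(f) = -5 + f²
s(-27)/(-24 - 1*(-366)) = (-5 + (-27)²)/(-24 - 1*(-366)) = (-5 + 729)/(-24 + 366) = 724/342 = 724*(1/342) = 362/171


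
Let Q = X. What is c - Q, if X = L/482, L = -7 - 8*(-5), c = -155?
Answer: -74743/482 ≈ -155.07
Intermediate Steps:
L = 33 (L = -7 + 40 = 33)
X = 33/482 ≈ 0.068465
Q = 33/482 ≈ 0.068465
c - Q = -155 - 1*33/482 = -155 - 33/482 = -74743/482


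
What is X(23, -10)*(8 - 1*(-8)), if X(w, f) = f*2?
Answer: -320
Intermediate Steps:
X(w, f) = 2*f
X(23, -10)*(8 - 1*(-8)) = (2*(-10))*(8 - 1*(-8)) = -20*(8 + 8) = -20*16 = -320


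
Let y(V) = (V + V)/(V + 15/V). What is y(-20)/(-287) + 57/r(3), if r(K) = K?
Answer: 452439/23821 ≈ 18.993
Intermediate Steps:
y(V) = 2*V/(V + 15/V) (y(V) = (2*V)/(V + 15/V) = 2*V/(V + 15/V))
y(-20)/(-287) + 57/r(3) = (2*(-20)**2/(15 + (-20)**2))/(-287) + 57/3 = (2*400/(15 + 400))*(-1/287) + 57*(1/3) = (2*400/415)*(-1/287) + 19 = (2*400*(1/415))*(-1/287) + 19 = (160/83)*(-1/287) + 19 = -160/23821 + 19 = 452439/23821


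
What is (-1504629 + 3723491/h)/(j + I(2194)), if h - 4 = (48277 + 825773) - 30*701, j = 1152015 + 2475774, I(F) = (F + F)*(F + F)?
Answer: -1283480924605/19519179224992 ≈ -0.065755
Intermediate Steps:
I(F) = 4*F² (I(F) = (2*F)*(2*F) = 4*F²)
j = 3627789
h = 853024 (h = 4 + ((48277 + 825773) - 30*701) = 4 + (874050 - 21030) = 4 + 853020 = 853024)
(-1504629 + 3723491/h)/(j + I(2194)) = (-1504629 + 3723491/853024)/(3627789 + 4*2194²) = (-1504629 + 3723491*(1/853024))/(3627789 + 4*4813636) = (-1504629 + 3723491/853024)/(3627789 + 19254544) = -1283480924605/853024/22882333 = -1283480924605/853024*1/22882333 = -1283480924605/19519179224992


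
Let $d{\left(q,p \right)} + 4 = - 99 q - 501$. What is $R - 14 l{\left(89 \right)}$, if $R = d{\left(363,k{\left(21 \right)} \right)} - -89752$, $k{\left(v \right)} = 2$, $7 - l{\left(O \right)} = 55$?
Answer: $53982$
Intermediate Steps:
$l{\left(O \right)} = -48$ ($l{\left(O \right)} = 7 - 55 = -48$)
$d{\left(q,p \right)} = -505 - 99 q$ ($d{\left(q,p \right)} = -4 - \left(501 + 99 q\right) = -505 - 99 q$)
$R = 53310$ ($R = \left(-505 - 35937\right) - -89752 = \left(-505 - 35937\right) + 89752 = -36442 + 89752 = 53310$)
$R - 14 l{\left(89 \right)} = 53310 - -672 = 53310 + 672 = 53982$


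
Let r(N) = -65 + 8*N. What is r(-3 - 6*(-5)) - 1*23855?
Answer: -23704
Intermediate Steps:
r(-3 - 6*(-5)) - 1*23855 = (-65 + 8*(-3 - 6*(-5))) - 1*23855 = (-65 + 8*(-3 + 30)) - 23855 = (-65 + 8*27) - 23855 = (-65 + 216) - 23855 = 151 - 23855 = -23704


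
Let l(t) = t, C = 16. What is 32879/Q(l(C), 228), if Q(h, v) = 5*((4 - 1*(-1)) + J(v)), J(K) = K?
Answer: 32879/1165 ≈ 28.222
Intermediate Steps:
Q(h, v) = 25 + 5*v (Q(h, v) = 5*((4 - 1*(-1)) + v) = 5*((4 + 1) + v) = 5*(5 + v) = 25 + 5*v)
32879/Q(l(C), 228) = 32879/(25 + 5*228) = 32879/(25 + 1140) = 32879/1165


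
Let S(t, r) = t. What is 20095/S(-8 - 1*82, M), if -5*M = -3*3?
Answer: -4019/18 ≈ -223.28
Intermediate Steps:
M = 9/5 (M = -(-3)*3/5 = -1/5*(-9) = 9/5 ≈ 1.8000)
20095/S(-8 - 1*82, M) = 20095/(-8 - 1*82) = 20095/(-8 - 82) = 20095/(-90) = 20095*(-1/90) = -4019/18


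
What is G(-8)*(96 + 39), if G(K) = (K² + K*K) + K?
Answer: 16200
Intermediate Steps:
G(K) = K + 2*K² (G(K) = (K² + K²) + K = 2*K² + K = K + 2*K²)
G(-8)*(96 + 39) = (-8*(1 + 2*(-8)))*(96 + 39) = -8*(1 - 16)*135 = -8*(-15)*135 = 120*135 = 16200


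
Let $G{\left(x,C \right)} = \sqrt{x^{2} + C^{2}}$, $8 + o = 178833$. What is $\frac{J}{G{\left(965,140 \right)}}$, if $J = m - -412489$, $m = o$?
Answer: $\frac{591314 \sqrt{38033}}{190165} \approx 606.41$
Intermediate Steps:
$o = 178825$ ($o = -8 + 178833 = 178825$)
$m = 178825$
$J = 591314$ ($J = 178825 - -412489 = 178825 + 412489 = 591314$)
$G{\left(x,C \right)} = \sqrt{C^{2} + x^{2}}$
$\frac{J}{G{\left(965,140 \right)}} = \frac{591314}{\sqrt{140^{2} + 965^{2}}} = \frac{591314}{\sqrt{19600 + 931225}} = \frac{591314}{\sqrt{950825}} = \frac{591314}{5 \sqrt{38033}} = 591314 \frac{\sqrt{38033}}{190165} = \frac{591314 \sqrt{38033}}{190165}$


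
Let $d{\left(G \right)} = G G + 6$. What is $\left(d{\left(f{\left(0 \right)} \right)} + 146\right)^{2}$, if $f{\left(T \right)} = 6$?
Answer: $35344$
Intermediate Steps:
$d{\left(G \right)} = 6 + G^{2}$ ($d{\left(G \right)} = G^{2} + 6 = 6 + G^{2}$)
$\left(d{\left(f{\left(0 \right)} \right)} + 146\right)^{2} = \left(\left(6 + 6^{2}\right) + 146\right)^{2} = \left(\left(6 + 36\right) + 146\right)^{2} = \left(42 + 146\right)^{2} = 188^{2} = 35344$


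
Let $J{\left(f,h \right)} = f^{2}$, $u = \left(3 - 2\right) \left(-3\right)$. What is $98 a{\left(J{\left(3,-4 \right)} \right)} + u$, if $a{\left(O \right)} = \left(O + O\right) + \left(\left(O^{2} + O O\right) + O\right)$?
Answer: $18519$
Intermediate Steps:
$u = -3$ ($u = 1 \left(-3\right) = -3$)
$a{\left(O \right)} = 2 O^{2} + 3 O$ ($a{\left(O \right)} = 2 O + \left(\left(O^{2} + O^{2}\right) + O\right) = 2 O + \left(2 O^{2} + O\right) = 2 O + \left(O + 2 O^{2}\right) = 2 O^{2} + 3 O$)
$98 a{\left(J{\left(3,-4 \right)} \right)} + u = 98 \cdot 3^{2} \left(3 + 2 \cdot 3^{2}\right) - 3 = 98 \cdot 9 \left(3 + 2 \cdot 9\right) - 3 = 98 \cdot 9 \left(3 + 18\right) - 3 = 98 \cdot 9 \cdot 21 - 3 = 98 \cdot 189 - 3 = 18522 - 3 = 18519$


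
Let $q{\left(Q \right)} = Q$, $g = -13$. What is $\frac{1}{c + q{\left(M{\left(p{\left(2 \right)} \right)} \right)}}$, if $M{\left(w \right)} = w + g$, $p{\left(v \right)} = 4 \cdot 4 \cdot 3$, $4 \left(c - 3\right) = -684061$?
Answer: $- \frac{4}{683909} \approx -5.8487 \cdot 10^{-6}$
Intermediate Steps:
$c = - \frac{684049}{4}$ ($c = 3 + \frac{1}{4} \left(-684061\right) = 3 - \frac{684061}{4} = - \frac{684049}{4} \approx -1.7101 \cdot 10^{5}$)
$p{\left(v \right)} = 48$ ($p{\left(v \right)} = 16 \cdot 3 = 48$)
$M{\left(w \right)} = -13 + w$ ($M{\left(w \right)} = w - 13 = -13 + w$)
$\frac{1}{c + q{\left(M{\left(p{\left(2 \right)} \right)} \right)}} = \frac{1}{- \frac{684049}{4} + \left(-13 + 48\right)} = \frac{1}{- \frac{684049}{4} + 35} = \frac{1}{- \frac{683909}{4}} = - \frac{4}{683909}$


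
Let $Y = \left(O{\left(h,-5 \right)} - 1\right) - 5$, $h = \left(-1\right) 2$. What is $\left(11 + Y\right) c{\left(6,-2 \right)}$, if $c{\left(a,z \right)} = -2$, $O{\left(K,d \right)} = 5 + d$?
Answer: $-10$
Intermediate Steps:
$h = -2$
$Y = -6$ ($Y = \left(\left(5 - 5\right) - 1\right) - 5 = \left(0 - 1\right) - 5 = -1 - 5 = -6$)
$\left(11 + Y\right) c{\left(6,-2 \right)} = \left(11 - 6\right) \left(-2\right) = 5 \left(-2\right) = -10$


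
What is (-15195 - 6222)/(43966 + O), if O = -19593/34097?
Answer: -104322207/214155587 ≈ -0.48713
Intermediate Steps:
O = -2799/4871 (O = -19593*1/34097 = -2799/4871 ≈ -0.57463)
(-15195 - 6222)/(43966 + O) = (-15195 - 6222)/(43966 - 2799/4871) = -21417/214155587/4871 = -21417*4871/214155587 = -104322207/214155587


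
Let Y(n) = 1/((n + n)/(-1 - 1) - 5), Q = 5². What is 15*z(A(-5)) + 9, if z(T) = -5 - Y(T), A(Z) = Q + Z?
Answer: -327/5 ≈ -65.400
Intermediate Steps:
Q = 25
A(Z) = 25 + Z
Y(n) = 1/(-5 - n) (Y(n) = 1/((2*n)/(-2) - 5) = 1/((2*n)*(-½) - 5) = 1/(-n - 5) = 1/(-5 - n))
z(T) = -5 + 1/(5 + T) (z(T) = -5 - (-1)/(5 + T) = -5 + 1/(5 + T))
15*z(A(-5)) + 9 = 15*((-24 - 5*(25 - 5))/(5 + (25 - 5))) + 9 = 15*((-24 - 5*20)/(5 + 20)) + 9 = 15*((-24 - 100)/25) + 9 = 15*((1/25)*(-124)) + 9 = 15*(-124/25) + 9 = -372/5 + 9 = -327/5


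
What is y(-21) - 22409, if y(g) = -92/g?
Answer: -470497/21 ≈ -22405.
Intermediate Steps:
y(-21) - 22409 = -92/(-21) - 22409 = -92*(-1/21) - 22409 = 92/21 - 22409 = -470497/21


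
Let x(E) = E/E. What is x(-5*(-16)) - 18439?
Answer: -18438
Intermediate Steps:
x(E) = 1
x(-5*(-16)) - 18439 = 1 - 18439 = -18438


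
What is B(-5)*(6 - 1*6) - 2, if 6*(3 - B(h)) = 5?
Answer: -2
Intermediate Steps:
B(h) = 13/6 (B(h) = 3 - ⅙*5 = 3 - ⅚ = 13/6)
B(-5)*(6 - 1*6) - 2 = 13*(6 - 1*6)/6 - 2 = 13*(6 - 6)/6 - 2 = (13/6)*0 - 2 = 0 - 2 = -2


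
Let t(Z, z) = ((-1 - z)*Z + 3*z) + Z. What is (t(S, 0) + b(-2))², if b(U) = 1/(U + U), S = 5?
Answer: 1/16 ≈ 0.062500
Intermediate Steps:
b(U) = 1/(2*U)
t(Z, z) = Z + 3*z + Z*(-1 - z) (t(Z, z) = (Z*(-1 - z) + 3*z) + Z = (3*z + Z*(-1 - z)) + Z = Z + 3*z + Z*(-1 - z))
(t(S, 0) + b(-2))² = (0*(3 - 1*5) + (½)/(-2))² = (0*(3 - 5) + (½)*(-½))² = (0*(-2) - ¼)² = (0 - ¼)² = (-¼)² = 1/16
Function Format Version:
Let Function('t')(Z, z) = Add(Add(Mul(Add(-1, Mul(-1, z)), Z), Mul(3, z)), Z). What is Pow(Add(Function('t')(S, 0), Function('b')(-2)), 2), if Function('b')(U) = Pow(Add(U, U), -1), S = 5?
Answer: Rational(1, 16) ≈ 0.062500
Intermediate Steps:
Function('b')(U) = Mul(Rational(1, 2), Pow(U, -1)) (Function('b')(U) = Pow(Mul(2, U), -1) = Mul(Rational(1, 2), Pow(U, -1)))
Function('t')(Z, z) = Add(Z, Mul(3, z), Mul(Z, Add(-1, Mul(-1, z)))) (Function('t')(Z, z) = Add(Add(Mul(Z, Add(-1, Mul(-1, z))), Mul(3, z)), Z) = Add(Add(Mul(3, z), Mul(Z, Add(-1, Mul(-1, z)))), Z) = Add(Z, Mul(3, z), Mul(Z, Add(-1, Mul(-1, z)))))
Pow(Add(Function('t')(S, 0), Function('b')(-2)), 2) = Pow(Add(Mul(0, Add(3, Mul(-1, 5))), Mul(Rational(1, 2), Pow(-2, -1))), 2) = Pow(Add(Mul(0, Add(3, -5)), Mul(Rational(1, 2), Rational(-1, 2))), 2) = Pow(Add(Mul(0, -2), Rational(-1, 4)), 2) = Pow(Add(0, Rational(-1, 4)), 2) = Pow(Rational(-1, 4), 2) = Rational(1, 16)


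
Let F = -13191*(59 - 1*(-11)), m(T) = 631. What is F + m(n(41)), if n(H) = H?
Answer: -922739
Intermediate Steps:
F = -923370 (F = -13191*(59 + 11) = -13191*70 = -923370)
F + m(n(41)) = -923370 + 631 = -922739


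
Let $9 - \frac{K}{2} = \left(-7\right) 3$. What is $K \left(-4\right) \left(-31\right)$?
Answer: $7440$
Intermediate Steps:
$K = 60$ ($K = 18 - 2 \left(\left(-7\right) 3\right) = 18 - -42 = 18 + 42 = 60$)
$K \left(-4\right) \left(-31\right) = 60 \left(-4\right) \left(-31\right) = \left(-240\right) \left(-31\right) = 7440$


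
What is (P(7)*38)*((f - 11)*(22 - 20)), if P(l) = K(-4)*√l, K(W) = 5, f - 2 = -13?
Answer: -8360*√7 ≈ -22118.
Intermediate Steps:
f = -11 (f = 2 - 13 = -11)
P(l) = 5*√l
(P(7)*38)*((f - 11)*(22 - 20)) = ((5*√7)*38)*((-11 - 11)*(22 - 20)) = (190*√7)*(-22*2) = (190*√7)*(-44) = -8360*√7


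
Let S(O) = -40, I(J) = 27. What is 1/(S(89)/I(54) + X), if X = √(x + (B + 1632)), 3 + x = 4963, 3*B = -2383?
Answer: 1080/4224899 + 243*√52179/4224899 ≈ 0.013394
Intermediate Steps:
B = -2383/3 (B = (⅓)*(-2383) = -2383/3 ≈ -794.33)
x = 4960 (x = -3 + 4963 = 4960)
X = √52179/3 (X = √(4960 + (-2383/3 + 1632)) = √(4960 + 2513/3) = √(17393/3) = √52179/3 ≈ 76.142)
1/(S(89)/I(54) + X) = 1/(-40/27 + √52179/3)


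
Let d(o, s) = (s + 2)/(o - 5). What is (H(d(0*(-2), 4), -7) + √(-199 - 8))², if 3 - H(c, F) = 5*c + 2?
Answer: -158 + 42*I*√23 ≈ -158.0 + 201.42*I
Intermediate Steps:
d(o, s) = (2 + s)/(-5 + o)
H(c, F) = 1 - 5*c (H(c, F) = 3 - (5*c + 2) = 3 - (2 + 5*c) = 3 + (-2 - 5*c) = 1 - 5*c)
(H(d(0*(-2), 4), -7) + √(-199 - 8))² = ((1 - 5*(2 + 4)/(-5 + 0*(-2))) + √(-199 - 8))² = ((1 - 5*6/(-5 + 0)) + √(-207))² = ((1 - 5*6/(-5)) + 3*I*√23)² = ((1 - (-1)*6) + 3*I*√23)² = ((1 - 5*(-6/5)) + 3*I*√23)² = ((1 + 6) + 3*I*√23)² = (7 + 3*I*√23)²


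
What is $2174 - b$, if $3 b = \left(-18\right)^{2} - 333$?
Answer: $2177$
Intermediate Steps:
$b = -3$ ($b = \frac{\left(-18\right)^{2} - 333}{3} = \frac{324 - 333}{3} = \frac{1}{3} \left(-9\right) = -3$)
$2174 - b = 2174 - -3 = 2174 + 3 = 2177$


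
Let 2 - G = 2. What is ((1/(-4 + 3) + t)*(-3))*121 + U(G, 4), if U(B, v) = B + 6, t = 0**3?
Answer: 369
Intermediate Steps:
G = 0 (G = 2 - 1*2 = 2 - 2 = 0)
t = 0
U(B, v) = 6 + B
((1/(-4 + 3) + t)*(-3))*121 + U(G, 4) = ((1/(-4 + 3) + 0)*(-3))*121 + (6 + 0) = ((1/(-1) + 0)*(-3))*121 + 6 = ((-1 + 0)*(-3))*121 + 6 = -1*(-3)*121 + 6 = 3*121 + 6 = 363 + 6 = 369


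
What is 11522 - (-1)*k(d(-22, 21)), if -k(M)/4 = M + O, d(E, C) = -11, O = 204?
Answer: 10750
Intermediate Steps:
k(M) = -816 - 4*M (k(M) = -4*(M + 204) = -4*(204 + M) = -816 - 4*M)
11522 - (-1)*k(d(-22, 21)) = 11522 - (-1)*(-816 - 4*(-11)) = 11522 - (-1)*(-816 + 44) = 11522 - (-1)*(-772) = 11522 - 1*772 = 11522 - 772 = 10750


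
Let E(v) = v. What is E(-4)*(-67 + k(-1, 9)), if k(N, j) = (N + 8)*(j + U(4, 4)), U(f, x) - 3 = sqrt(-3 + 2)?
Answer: -68 - 28*I ≈ -68.0 - 28.0*I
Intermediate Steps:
U(f, x) = 3 + I (U(f, x) = 3 + sqrt(-3 + 2) = 3 + sqrt(-1) = 3 + I)
k(N, j) = (8 + N)*(3 + I + j) (k(N, j) = (N + 8)*(j + (3 + I)) = (8 + N)*(3 + I + j))
E(-4)*(-67 + k(-1, 9)) = -4*(-67 + (24 + 8*I + 8*9 - 1*9 - (3 + I))) = -4*(-67 + (24 + 8*I + 72 - 9 + (-3 - I))) = -4*(-67 + (84 + 7*I)) = -4*(17 + 7*I) = -68 - 28*I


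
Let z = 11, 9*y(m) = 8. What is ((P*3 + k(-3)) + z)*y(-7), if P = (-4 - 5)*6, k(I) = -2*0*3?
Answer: -1208/9 ≈ -134.22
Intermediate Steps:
y(m) = 8/9 (y(m) = (⅑)*8 = 8/9)
k(I) = 0 (k(I) = 0*3 = 0)
P = -54 (P = -9*6 = -54)
((P*3 + k(-3)) + z)*y(-7) = ((-54*3 + 0) + 11)*(8/9) = ((-162 + 0) + 11)*(8/9) = (-162 + 11)*(8/9) = -151*8/9 = -1208/9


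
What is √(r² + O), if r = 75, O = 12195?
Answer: 18*√55 ≈ 133.49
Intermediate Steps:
√(r² + O) = √(75² + 12195) = √(5625 + 12195) = √17820 = 18*√55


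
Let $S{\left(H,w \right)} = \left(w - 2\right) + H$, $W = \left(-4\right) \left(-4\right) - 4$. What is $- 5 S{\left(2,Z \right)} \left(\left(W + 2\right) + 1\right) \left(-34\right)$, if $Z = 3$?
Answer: $7650$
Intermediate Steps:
$W = 12$ ($W = 16 - 4 = 12$)
$S{\left(H,w \right)} = -2 + H + w$ ($S{\left(H,w \right)} = \left(-2 + w\right) + H = -2 + H + w$)
$- 5 S{\left(2,Z \right)} \left(\left(W + 2\right) + 1\right) \left(-34\right) = - 5 \left(-2 + 2 + 3\right) \left(\left(12 + 2\right) + 1\right) \left(-34\right) = \left(-5\right) 3 \left(14 + 1\right) \left(-34\right) = \left(-15\right) 15 \left(-34\right) = \left(-225\right) \left(-34\right) = 7650$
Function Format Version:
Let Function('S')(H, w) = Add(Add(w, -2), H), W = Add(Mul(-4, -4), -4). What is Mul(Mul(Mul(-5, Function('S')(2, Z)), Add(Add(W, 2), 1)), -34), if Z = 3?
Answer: 7650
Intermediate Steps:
W = 12 (W = Add(16, -4) = 12)
Function('S')(H, w) = Add(-2, H, w) (Function('S')(H, w) = Add(Add(-2, w), H) = Add(-2, H, w))
Mul(Mul(Mul(-5, Function('S')(2, Z)), Add(Add(W, 2), 1)), -34) = Mul(Mul(Mul(-5, Add(-2, 2, 3)), Add(Add(12, 2), 1)), -34) = Mul(Mul(Mul(-5, 3), Add(14, 1)), -34) = Mul(Mul(-15, 15), -34) = Mul(-225, -34) = 7650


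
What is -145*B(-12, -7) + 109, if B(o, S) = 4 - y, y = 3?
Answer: -36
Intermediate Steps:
B(o, S) = 1 (B(o, S) = 4 - 1*3 = 4 - 3 = 1)
-145*B(-12, -7) + 109 = -145*1 + 109 = -145 + 109 = -36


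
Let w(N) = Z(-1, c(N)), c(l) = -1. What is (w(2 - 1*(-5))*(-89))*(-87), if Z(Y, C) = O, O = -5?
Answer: -38715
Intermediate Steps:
Z(Y, C) = -5
w(N) = -5
(w(2 - 1*(-5))*(-89))*(-87) = -5*(-89)*(-87) = 445*(-87) = -38715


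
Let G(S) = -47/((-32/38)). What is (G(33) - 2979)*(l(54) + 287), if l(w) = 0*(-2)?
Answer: -13423277/16 ≈ -8.3896e+5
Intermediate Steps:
l(w) = 0
G(S) = 893/16 (G(S) = -47/((-32*1/38)) = -47/(-16/19) = -47*(-19/16) = 893/16)
(G(33) - 2979)*(l(54) + 287) = (893/16 - 2979)*(0 + 287) = -46771/16*287 = -13423277/16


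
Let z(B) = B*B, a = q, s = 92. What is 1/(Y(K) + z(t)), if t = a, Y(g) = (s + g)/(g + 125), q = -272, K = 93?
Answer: 218/16128697 ≈ 1.3516e-5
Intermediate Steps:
a = -272
Y(g) = (92 + g)/(125 + g) (Y(g) = (92 + g)/(g + 125) = (92 + g)/(125 + g))
t = -272
z(B) = B²
1/(Y(K) + z(t)) = 1/((92 + 93)/(125 + 93) + (-272)²) = 1/(185/218 + 73984) = 1/(16128697/218) = 218/16128697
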